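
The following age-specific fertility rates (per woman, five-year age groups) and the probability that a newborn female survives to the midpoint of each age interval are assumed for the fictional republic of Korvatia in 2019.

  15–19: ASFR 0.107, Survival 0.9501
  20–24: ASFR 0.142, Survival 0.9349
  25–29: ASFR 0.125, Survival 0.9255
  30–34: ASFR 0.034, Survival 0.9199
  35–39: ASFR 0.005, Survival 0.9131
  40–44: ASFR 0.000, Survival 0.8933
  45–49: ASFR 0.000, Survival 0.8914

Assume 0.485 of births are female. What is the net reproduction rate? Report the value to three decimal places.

Proportion female at birth = 0.485.
Per-age-group product (5 × ASFR × survival probability):
  15–19: 5 × 0.107 × 0.9501 = 0.50830
  20–24: 5 × 0.142 × 0.9349 = 0.66378
  25–29: 5 × 0.125 × 0.9255 = 0.57844
  30–34: 5 × 0.034 × 0.9199 = 0.15638
  35–39: 5 × 0.005 × 0.9131 = 0.02283
  40–44: 5 × 0.000 × 0.8933 = 0.00000
  45–49: 5 × 0.000 × 0.8914 = 0.00000
Sum = 1.92973
NRR = 0.485 × 1.92973 = 0.93592
With NRR below 1 the population is below replacement fertility.

0.936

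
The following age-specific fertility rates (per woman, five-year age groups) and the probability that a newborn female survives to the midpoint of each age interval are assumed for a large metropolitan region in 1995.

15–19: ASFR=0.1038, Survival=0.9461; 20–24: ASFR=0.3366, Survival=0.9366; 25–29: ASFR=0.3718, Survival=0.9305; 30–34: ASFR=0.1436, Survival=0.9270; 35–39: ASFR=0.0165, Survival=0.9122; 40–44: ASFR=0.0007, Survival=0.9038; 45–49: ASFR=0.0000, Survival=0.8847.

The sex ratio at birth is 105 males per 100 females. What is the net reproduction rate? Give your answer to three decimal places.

Proportion female at birth = 100 / (100 + 105) = 0.48780.
Survival-weighted fertility by age (5·fₓ·Sₓ):
  15–19: 5 × 0.1038 × 0.9461 = 0.49103
  20–24: 5 × 0.3366 × 0.9366 = 1.57630
  25–29: 5 × 0.3718 × 0.9305 = 1.72980
  30–34: 5 × 0.1436 × 0.9270 = 0.66559
  35–39: 5 × 0.0165 × 0.9122 = 0.07526
  40–44: 5 × 0.0007 × 0.9038 = 0.00316
  45–49: 5 × 0.0000 × 0.8847 = 0.00000
Sum = 4.54114
NRR = 0.48780 × 4.54114 = 2.21517
NRR > 1, so each generation more than replaces itself.

2.215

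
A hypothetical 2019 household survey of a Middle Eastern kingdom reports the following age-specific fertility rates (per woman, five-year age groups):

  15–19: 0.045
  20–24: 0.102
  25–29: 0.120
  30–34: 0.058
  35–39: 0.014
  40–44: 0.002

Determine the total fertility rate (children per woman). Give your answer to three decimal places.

1.705

Sum of ASFRs = 0.045 + 0.102 + 0.120 + 0.058 + 0.014 + 0.002 = 0.341
TFR = 5 × 0.341 = 1.705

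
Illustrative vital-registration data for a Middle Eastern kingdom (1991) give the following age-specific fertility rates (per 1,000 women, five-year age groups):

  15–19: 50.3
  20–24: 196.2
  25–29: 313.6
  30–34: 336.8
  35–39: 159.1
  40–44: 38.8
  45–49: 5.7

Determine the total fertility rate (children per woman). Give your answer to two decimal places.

5.50

Sum of ASFRs = 50.3 + 196.2 + 313.6 + 336.8 + 159.1 + 38.8 + 5.7 = 1100.5
TFR = 5 × 1100.5 / 1000 = 5.5025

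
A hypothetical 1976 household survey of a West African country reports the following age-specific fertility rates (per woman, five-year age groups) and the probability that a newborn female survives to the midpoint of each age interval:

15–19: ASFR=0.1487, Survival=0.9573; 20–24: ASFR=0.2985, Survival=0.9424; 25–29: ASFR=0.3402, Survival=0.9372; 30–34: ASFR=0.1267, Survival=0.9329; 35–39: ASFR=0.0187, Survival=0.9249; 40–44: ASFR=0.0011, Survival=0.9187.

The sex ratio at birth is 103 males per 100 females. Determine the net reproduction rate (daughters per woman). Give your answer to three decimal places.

2.165

Proportion female at birth = 100 / (100 + 103) = 0.49261.
Each age group contributes 5 × ASFR × survival:
  15–19: 5 × 0.1487 × 0.9573 = 0.71175
  20–24: 5 × 0.2985 × 0.9424 = 1.40653
  25–29: 5 × 0.3402 × 0.9372 = 1.59418
  30–34: 5 × 0.1267 × 0.9329 = 0.59099
  35–39: 5 × 0.0187 × 0.9249 = 0.08648
  40–44: 5 × 0.0011 × 0.9187 = 0.00505
Sum = 4.39498
NRR = 0.49261 × 4.39498 = 2.16501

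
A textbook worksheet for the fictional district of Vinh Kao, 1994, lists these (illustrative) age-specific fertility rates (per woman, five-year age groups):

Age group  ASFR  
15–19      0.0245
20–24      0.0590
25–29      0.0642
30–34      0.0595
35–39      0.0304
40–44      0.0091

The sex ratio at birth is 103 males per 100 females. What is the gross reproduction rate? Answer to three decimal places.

Proportion female at birth = 100 / (100 + 103) = 0.49261.
Sum of ASFRs = 0.0245 + 0.0590 + 0.0642 + 0.0595 + 0.0304 + 0.0091 = 0.2467
TFR = 5 × 0.2467 = 1.2335
GRR = 0.49261 × 1.2335 = 0.60763

0.608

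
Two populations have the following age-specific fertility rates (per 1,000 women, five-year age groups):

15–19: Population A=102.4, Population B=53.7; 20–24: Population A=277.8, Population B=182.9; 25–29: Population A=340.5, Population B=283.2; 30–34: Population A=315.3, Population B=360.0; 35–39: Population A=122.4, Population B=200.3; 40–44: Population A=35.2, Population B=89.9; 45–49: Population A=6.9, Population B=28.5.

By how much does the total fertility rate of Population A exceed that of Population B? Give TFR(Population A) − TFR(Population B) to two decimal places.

Population A:
  Sum of ASFRs = 102.4 + 277.8 + 340.5 + 315.3 + 122.4 + 35.2 + 6.9 = 1200.5
  TFR = 5 × 1200.5 / 1000 = 6.0025
Population B:
  Sum of ASFRs = 53.7 + 182.9 + 283.2 + 360.0 + 200.3 + 89.9 + 28.5 = 1198.5
  TFR = 5 × 1198.5 / 1000 = 5.9925
Difference = 6.0025 − 5.9925 = 0.01

0.01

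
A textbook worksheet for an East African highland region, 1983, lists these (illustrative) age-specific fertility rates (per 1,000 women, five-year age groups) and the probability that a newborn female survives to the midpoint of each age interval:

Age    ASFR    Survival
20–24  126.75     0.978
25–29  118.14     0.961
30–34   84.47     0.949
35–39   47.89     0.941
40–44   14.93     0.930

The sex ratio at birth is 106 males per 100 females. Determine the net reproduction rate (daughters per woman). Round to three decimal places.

0.914

Proportion female at birth = 100 / (100 + 106) = 0.48544.
Per-age-group product (5 × ASFR × survival probability):
  20–24: 5 × 126.75/1000 × 0.978 = 0.61981
  25–29: 5 × 118.14/1000 × 0.961 = 0.56766
  30–34: 5 × 84.47/1000 × 0.949 = 0.40081
  35–39: 5 × 47.89/1000 × 0.941 = 0.22532
  40–44: 5 × 14.93/1000 × 0.930 = 0.06942
Sum = 1.88302
NRR = 0.48544 × 1.88302 = 0.91409
With NRR below 1 the population is below replacement fertility.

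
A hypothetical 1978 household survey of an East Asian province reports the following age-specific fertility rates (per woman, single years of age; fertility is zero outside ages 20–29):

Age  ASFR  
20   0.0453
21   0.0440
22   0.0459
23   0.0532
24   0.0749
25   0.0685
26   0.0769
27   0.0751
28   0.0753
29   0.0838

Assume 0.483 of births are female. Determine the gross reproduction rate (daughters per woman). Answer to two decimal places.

0.31

Proportion female at birth = 0.483.
Sum of ASFRs = 0.0453 + 0.0440 + 0.0459 + 0.0532 + 0.0749 + 0.0685 + 0.0769 + 0.0751 + 0.0753 + 0.0838 = 0.6429
TFR = 0.6429
GRR = 0.483 × 0.6429 = 0.31052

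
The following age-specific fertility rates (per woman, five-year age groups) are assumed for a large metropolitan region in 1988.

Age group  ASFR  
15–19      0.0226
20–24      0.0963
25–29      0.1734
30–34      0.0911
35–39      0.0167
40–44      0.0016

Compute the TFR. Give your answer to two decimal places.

2.01

Sum of ASFRs = 0.0226 + 0.0963 + 0.1734 + 0.0911 + 0.0167 + 0.0016 = 0.4017
TFR = 5 × 0.4017 = 2.0085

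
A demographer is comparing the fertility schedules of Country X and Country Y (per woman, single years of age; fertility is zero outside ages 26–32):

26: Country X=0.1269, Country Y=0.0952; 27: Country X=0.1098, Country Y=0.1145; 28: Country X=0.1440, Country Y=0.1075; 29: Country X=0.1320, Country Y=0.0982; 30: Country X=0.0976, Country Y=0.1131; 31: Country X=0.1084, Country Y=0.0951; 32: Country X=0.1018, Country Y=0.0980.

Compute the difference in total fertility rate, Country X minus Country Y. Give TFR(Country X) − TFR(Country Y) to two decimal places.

0.10

Country X:
  Sum of ASFRs = 0.1269 + 0.1098 + 0.1440 + 0.1320 + 0.0976 + 0.1084 + 0.1018 = 0.8205
  TFR = 0.8205
Country Y:
  Sum of ASFRs = 0.0952 + 0.1145 + 0.1075 + 0.0982 + 0.1131 + 0.0951 + 0.0980 = 0.7216
  TFR = 0.7216
Difference = 0.8205 − 0.7216 = 0.0989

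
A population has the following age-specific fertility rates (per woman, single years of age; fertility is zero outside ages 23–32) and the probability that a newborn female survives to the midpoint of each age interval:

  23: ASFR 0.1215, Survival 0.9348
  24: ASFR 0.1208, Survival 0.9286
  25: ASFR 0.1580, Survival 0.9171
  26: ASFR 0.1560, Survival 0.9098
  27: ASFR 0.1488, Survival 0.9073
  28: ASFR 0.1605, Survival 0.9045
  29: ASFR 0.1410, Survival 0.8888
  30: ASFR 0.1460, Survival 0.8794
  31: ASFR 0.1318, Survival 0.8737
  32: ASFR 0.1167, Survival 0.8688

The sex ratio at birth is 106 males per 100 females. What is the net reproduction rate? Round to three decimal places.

Proportion female at birth = 100 / (100 + 106) = 0.48544.
Per-age-group product (1 × ASFR × survival probability):
  23: 1 × 0.1215 × 0.9348 = 0.11358
  24: 1 × 0.1208 × 0.9286 = 0.11217
  25: 1 × 0.1580 × 0.9171 = 0.14490
  26: 1 × 0.1560 × 0.9098 = 0.14193
  27: 1 × 0.1488 × 0.9073 = 0.13501
  28: 1 × 0.1605 × 0.9045 = 0.14517
  29: 1 × 0.1410 × 0.8888 = 0.12532
  30: 1 × 0.1460 × 0.8794 = 0.12839
  31: 1 × 0.1318 × 0.8737 = 0.11515
  32: 1 × 0.1167 × 0.8688 = 0.10139
Sum = 1.26301
NRR = 0.48544 × 1.26301 = 0.61312

0.613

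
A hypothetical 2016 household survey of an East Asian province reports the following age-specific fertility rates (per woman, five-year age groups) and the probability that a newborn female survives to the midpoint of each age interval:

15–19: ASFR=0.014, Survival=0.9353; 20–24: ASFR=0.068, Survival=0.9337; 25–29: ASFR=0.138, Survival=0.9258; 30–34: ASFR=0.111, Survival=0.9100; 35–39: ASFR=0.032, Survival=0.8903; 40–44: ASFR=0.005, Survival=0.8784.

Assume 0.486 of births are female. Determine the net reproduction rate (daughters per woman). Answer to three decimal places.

0.822

Proportion female at birth = 0.486.
Each age group contributes 5 × ASFR × survival:
  15–19: 5 × 0.014 × 0.9353 = 0.06547
  20–24: 5 × 0.068 × 0.9337 = 0.31746
  25–29: 5 × 0.138 × 0.9258 = 0.63880
  30–34: 5 × 0.111 × 0.9100 = 0.50505
  35–39: 5 × 0.032 × 0.8903 = 0.14245
  40–44: 5 × 0.005 × 0.8784 = 0.02196
Sum = 1.69119
NRR = 0.486 × 1.69119 = 0.82192
NRR < 1, so the cohort does not fully replace itself.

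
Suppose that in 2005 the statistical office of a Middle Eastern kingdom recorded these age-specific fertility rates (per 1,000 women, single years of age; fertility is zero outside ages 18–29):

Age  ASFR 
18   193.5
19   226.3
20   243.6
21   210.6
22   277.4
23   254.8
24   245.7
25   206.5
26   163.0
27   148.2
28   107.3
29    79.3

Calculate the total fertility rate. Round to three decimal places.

2.356

Sum of ASFRs = 193.5 + 226.3 + 243.6 + 210.6 + 277.4 + 254.8 + 245.7 + 206.5 + 163.0 + 148.2 + 107.3 + 79.3 = 2356.2
TFR = 2356.2 / 1000 = 2.3562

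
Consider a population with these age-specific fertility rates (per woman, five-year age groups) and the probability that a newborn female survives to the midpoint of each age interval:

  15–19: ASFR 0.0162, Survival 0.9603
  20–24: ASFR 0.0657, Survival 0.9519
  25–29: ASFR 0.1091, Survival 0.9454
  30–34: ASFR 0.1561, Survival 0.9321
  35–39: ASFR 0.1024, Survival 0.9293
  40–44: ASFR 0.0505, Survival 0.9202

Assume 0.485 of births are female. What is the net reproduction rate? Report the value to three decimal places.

1.136

Proportion female at birth = 0.485.
Per-age-group product (5 × ASFR × survival probability):
  15–19: 5 × 0.0162 × 0.9603 = 0.07778
  20–24: 5 × 0.0657 × 0.9519 = 0.31270
  25–29: 5 × 0.1091 × 0.9454 = 0.51572
  30–34: 5 × 0.1561 × 0.9321 = 0.72750
  35–39: 5 × 0.1024 × 0.9293 = 0.47580
  40–44: 5 × 0.0505 × 0.9202 = 0.23235
Sum = 2.34185
NRR = 0.485 × 2.34185 = 1.13580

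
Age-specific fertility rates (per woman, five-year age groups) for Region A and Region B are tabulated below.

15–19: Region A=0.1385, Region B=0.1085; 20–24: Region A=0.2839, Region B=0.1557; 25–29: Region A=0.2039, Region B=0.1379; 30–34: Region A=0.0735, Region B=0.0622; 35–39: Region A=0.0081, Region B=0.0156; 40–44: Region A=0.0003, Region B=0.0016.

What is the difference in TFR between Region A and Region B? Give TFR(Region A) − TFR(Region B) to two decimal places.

Region A:
  Sum of ASFRs = 0.1385 + 0.2839 + 0.2039 + 0.0735 + 0.0081 + 0.0003 = 0.7082
  TFR = 5 × 0.7082 = 3.541
Region B:
  Sum of ASFRs = 0.1085 + 0.1557 + 0.1379 + 0.0622 + 0.0156 + 0.0016 = 0.4815
  TFR = 5 × 0.4815 = 2.4075
Difference = 3.541 − 2.4075 = 1.1335

1.13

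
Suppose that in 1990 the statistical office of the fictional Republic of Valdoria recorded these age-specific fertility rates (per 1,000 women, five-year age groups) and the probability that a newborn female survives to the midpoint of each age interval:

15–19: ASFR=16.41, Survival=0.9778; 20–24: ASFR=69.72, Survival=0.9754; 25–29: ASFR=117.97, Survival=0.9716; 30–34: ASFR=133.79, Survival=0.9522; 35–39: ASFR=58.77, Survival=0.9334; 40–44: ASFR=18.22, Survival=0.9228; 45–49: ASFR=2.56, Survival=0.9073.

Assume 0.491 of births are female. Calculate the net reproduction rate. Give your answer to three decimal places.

Proportion female at birth = 0.491.
Per-age-group product (5 × ASFR × survival probability):
  15–19: 5 × 16.41/1000 × 0.9778 = 0.08023
  20–24: 5 × 69.72/1000 × 0.9754 = 0.34002
  25–29: 5 × 117.97/1000 × 0.9716 = 0.57310
  30–34: 5 × 133.79/1000 × 0.9522 = 0.63697
  35–39: 5 × 58.77/1000 × 0.9334 = 0.27428
  40–44: 5 × 18.22/1000 × 0.9228 = 0.08407
  45–49: 5 × 2.56/1000 × 0.9073 = 0.01161
Sum = 2.00028
NRR = 0.491 × 2.00028 = 0.98214

0.982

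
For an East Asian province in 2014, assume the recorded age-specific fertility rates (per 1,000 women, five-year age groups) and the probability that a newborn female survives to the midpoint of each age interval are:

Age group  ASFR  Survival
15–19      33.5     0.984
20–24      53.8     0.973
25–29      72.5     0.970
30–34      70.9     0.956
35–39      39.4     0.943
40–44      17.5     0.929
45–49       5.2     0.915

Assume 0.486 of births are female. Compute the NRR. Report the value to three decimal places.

0.684

Proportion female at birth = 0.486.
Weighting each age-specific rate by interval width and survival:
  15–19: 5 × 33.5/1000 × 0.984 = 0.16482
  20–24: 5 × 53.8/1000 × 0.973 = 0.26174
  25–29: 5 × 72.5/1000 × 0.970 = 0.35163
  30–34: 5 × 70.9/1000 × 0.956 = 0.33890
  35–39: 5 × 39.4/1000 × 0.943 = 0.18577
  40–44: 5 × 17.5/1000 × 0.929 = 0.08129
  45–49: 5 × 5.2/1000 × 0.915 = 0.02379
Sum = 1.40794
NRR = 0.486 × 1.40794 = 0.68426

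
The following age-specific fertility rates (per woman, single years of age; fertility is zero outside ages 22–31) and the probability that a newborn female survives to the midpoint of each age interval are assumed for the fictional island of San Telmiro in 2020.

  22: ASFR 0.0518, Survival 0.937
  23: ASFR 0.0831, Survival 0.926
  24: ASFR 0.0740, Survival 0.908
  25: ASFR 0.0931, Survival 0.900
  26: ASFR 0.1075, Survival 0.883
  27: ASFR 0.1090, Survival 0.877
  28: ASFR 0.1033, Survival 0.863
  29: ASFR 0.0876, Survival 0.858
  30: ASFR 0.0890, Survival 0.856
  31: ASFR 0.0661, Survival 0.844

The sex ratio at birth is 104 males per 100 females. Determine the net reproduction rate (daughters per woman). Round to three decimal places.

Proportion female at birth = 100 / (100 + 104) = 0.49020.
Weighting each age-specific rate by interval width and survival:
  22: 1 × 0.0518 × 0.937 = 0.04854
  23: 1 × 0.0831 × 0.926 = 0.07695
  24: 1 × 0.0740 × 0.908 = 0.06719
  25: 1 × 0.0931 × 0.900 = 0.08379
  26: 1 × 0.1075 × 0.883 = 0.09492
  27: 1 × 0.1090 × 0.877 = 0.09559
  28: 1 × 0.1033 × 0.863 = 0.08915
  29: 1 × 0.0876 × 0.858 = 0.07516
  30: 1 × 0.0890 × 0.856 = 0.07618
  31: 1 × 0.0661 × 0.844 = 0.05579
Sum = 0.76326
NRR = 0.49020 × 0.76326 = 0.37415
NRR < 1, so the cohort does not fully replace itself.

0.374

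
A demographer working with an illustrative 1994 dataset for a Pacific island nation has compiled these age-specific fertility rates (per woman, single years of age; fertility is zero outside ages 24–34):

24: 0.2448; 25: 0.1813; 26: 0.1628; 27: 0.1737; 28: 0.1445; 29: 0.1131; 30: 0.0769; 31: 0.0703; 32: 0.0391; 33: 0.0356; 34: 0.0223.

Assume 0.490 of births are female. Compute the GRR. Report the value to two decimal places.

Proportion female at birth = 0.490.
Sum of ASFRs = 0.2448 + 0.1813 + 0.1628 + 0.1737 + 0.1445 + 0.1131 + 0.0769 + 0.0703 + 0.0391 + 0.0356 + 0.0223 = 1.2644
TFR = 1.2644
GRR = 0.490 × 1.2644 = 0.61956

0.62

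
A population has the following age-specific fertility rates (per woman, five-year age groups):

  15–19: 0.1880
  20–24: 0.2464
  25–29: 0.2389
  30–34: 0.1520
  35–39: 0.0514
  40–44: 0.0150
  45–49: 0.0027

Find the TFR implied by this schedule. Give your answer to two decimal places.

Sum of ASFRs = 0.1880 + 0.2464 + 0.2389 + 0.1520 + 0.0514 + 0.0150 + 0.0027 = 0.8944
TFR = 5 × 0.8944 = 4.472

4.47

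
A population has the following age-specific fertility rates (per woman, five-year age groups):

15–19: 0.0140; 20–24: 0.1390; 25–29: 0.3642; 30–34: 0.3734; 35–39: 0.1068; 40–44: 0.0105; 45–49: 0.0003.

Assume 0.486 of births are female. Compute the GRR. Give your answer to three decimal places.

2.450

Proportion female at birth = 0.486.
Sum of ASFRs = 0.0140 + 0.1390 + 0.3642 + 0.3734 + 0.1068 + 0.0105 + 0.0003 = 1.0082
TFR = 5 × 1.0082 = 5.041
GRR = 0.486 × 5.041 = 2.44993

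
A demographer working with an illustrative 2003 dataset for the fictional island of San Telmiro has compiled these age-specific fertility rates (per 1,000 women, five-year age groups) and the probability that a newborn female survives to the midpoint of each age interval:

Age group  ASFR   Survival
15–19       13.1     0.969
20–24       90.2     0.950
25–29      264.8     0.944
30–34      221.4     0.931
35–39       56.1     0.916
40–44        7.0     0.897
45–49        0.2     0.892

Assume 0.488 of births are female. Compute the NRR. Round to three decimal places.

Proportion female at birth = 0.488.
Weighting each age-specific rate by interval width and survival:
  15–19: 5 × 13.1/1000 × 0.969 = 0.06347
  20–24: 5 × 90.2/1000 × 0.950 = 0.42845
  25–29: 5 × 264.8/1000 × 0.944 = 1.24986
  30–34: 5 × 221.4/1000 × 0.931 = 1.03062
  35–39: 5 × 56.1/1000 × 0.916 = 0.25694
  40–44: 5 × 7.0/1000 × 0.897 = 0.03140
  45–49: 5 × 0.2/1000 × 0.892 = 0.00089
Sum = 3.06163
NRR = 0.488 × 3.06163 = 1.49408

1.494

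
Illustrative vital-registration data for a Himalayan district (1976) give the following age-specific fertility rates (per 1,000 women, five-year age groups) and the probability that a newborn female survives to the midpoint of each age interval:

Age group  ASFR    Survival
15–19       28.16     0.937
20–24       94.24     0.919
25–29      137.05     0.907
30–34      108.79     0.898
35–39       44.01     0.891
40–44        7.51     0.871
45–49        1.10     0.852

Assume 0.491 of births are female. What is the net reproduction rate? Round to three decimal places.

0.937

Proportion female at birth = 0.491.
Survival-weighted fertility by age (5·fₓ·Sₓ):
  15–19: 5 × 28.16/1000 × 0.937 = 0.13193
  20–24: 5 × 94.24/1000 × 0.919 = 0.43303
  25–29: 5 × 137.05/1000 × 0.907 = 0.62152
  30–34: 5 × 108.79/1000 × 0.898 = 0.48847
  35–39: 5 × 44.01/1000 × 0.891 = 0.19606
  40–44: 5 × 7.51/1000 × 0.871 = 0.03271
  45–49: 5 × 1.10/1000 × 0.852 = 0.00469
Sum = 1.90841
NRR = 0.491 × 1.90841 = 0.93703
An NRR under 1 implies long-run decline under these rates.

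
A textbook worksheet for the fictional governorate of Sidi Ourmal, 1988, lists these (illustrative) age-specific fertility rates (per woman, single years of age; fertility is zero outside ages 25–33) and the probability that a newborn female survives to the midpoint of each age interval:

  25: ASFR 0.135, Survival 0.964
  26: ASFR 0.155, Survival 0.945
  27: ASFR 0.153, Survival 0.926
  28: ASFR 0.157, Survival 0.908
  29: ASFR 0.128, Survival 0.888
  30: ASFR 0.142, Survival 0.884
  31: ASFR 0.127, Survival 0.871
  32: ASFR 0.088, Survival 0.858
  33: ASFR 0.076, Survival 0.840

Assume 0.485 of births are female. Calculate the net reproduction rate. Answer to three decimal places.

Proportion female at birth = 0.485.
Weighting each age-specific rate by interval width and survival:
  25: 1 × 0.135 × 0.964 = 0.13014
  26: 1 × 0.155 × 0.945 = 0.14648
  27: 1 × 0.153 × 0.926 = 0.14168
  28: 1 × 0.157 × 0.908 = 0.14256
  29: 1 × 0.128 × 0.888 = 0.11366
  30: 1 × 0.142 × 0.884 = 0.12553
  31: 1 × 0.127 × 0.871 = 0.11062
  32: 1 × 0.088 × 0.858 = 0.07550
  33: 1 × 0.076 × 0.840 = 0.06384
Sum = 1.05001
NRR = 0.485 × 1.05001 = 0.50925
With NRR below 1 the population is below replacement fertility.

0.509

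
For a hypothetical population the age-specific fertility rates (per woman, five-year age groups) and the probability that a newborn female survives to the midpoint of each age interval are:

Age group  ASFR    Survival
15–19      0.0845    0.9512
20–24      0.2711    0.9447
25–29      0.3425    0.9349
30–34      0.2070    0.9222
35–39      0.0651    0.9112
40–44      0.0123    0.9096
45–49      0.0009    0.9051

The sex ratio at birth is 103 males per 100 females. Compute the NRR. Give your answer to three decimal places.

Proportion female at birth = 100 / (100 + 103) = 0.49261.
Per-age-group product (5 × ASFR × survival probability):
  15–19: 5 × 0.0845 × 0.9512 = 0.40188
  20–24: 5 × 0.2711 × 0.9447 = 1.28054
  25–29: 5 × 0.3425 × 0.9349 = 1.60102
  30–34: 5 × 0.2070 × 0.9222 = 0.95448
  35–39: 5 × 0.0651 × 0.9112 = 0.29660
  40–44: 5 × 0.0123 × 0.9096 = 0.05594
  45–49: 5 × 0.0009 × 0.9051 = 0.00407
Sum = 4.59453
NRR = 0.49261 × 4.59453 = 2.26331

2.263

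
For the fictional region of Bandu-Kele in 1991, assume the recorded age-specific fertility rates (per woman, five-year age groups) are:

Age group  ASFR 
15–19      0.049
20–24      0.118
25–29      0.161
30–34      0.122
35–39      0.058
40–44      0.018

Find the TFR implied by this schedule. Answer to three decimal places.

2.630

Sum of ASFRs = 0.049 + 0.118 + 0.161 + 0.122 + 0.058 + 0.018 = 0.526
TFR = 5 × 0.526 = 2.63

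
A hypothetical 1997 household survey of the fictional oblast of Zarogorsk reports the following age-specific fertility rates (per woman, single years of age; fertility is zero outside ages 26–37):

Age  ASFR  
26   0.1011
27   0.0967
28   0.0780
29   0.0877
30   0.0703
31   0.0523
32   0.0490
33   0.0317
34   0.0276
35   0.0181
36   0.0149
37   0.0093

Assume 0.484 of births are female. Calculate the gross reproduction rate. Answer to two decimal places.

Proportion female at birth = 0.484.
Sum of ASFRs = 0.1011 + 0.0967 + 0.0780 + 0.0877 + 0.0703 + 0.0523 + 0.0490 + 0.0317 + 0.0276 + 0.0181 + 0.0149 + 0.0093 = 0.6367
TFR = 0.6367
GRR = 0.484 × 0.6367 = 0.30816

0.31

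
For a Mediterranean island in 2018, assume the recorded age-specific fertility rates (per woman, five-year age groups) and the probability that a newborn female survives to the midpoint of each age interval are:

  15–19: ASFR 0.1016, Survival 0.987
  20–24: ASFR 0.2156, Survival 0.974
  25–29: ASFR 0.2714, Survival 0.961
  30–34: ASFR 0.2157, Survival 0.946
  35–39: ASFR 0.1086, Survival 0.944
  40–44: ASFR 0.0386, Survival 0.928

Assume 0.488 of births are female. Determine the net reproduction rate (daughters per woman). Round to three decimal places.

Proportion female at birth = 0.488.
Each age group contributes 5 × ASFR × survival:
  15–19: 5 × 0.1016 × 0.987 = 0.50140
  20–24: 5 × 0.2156 × 0.974 = 1.04997
  25–29: 5 × 0.2714 × 0.961 = 1.30408
  30–34: 5 × 0.2157 × 0.946 = 1.02026
  35–39: 5 × 0.1086 × 0.944 = 0.51259
  40–44: 5 × 0.0386 × 0.928 = 0.17910
Sum = 4.56740
NRR = 0.488 × 4.56740 = 2.22889
An NRR exceeding 1 indicates intrinsic growth under these rates.

2.229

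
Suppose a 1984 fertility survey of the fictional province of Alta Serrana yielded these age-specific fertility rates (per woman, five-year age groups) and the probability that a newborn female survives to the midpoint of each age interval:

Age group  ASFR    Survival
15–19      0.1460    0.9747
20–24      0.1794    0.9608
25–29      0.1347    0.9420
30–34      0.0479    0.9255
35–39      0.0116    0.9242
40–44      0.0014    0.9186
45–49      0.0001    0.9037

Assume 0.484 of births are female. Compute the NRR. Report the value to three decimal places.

Proportion female at birth = 0.484.
Per-age-group product (5 × ASFR × survival probability):
  15–19: 5 × 0.1460 × 0.9747 = 0.71153
  20–24: 5 × 0.1794 × 0.9608 = 0.86184
  25–29: 5 × 0.1347 × 0.9420 = 0.63444
  30–34: 5 × 0.0479 × 0.9255 = 0.22166
  35–39: 5 × 0.0116 × 0.9242 = 0.05360
  40–44: 5 × 0.0014 × 0.9186 = 0.00643
  45–49: 5 × 0.0001 × 0.9037 = 0.00045
Sum = 2.48995
NRR = 0.484 × 2.48995 = 1.20514
NRR > 1, so each generation more than replaces itself.

1.205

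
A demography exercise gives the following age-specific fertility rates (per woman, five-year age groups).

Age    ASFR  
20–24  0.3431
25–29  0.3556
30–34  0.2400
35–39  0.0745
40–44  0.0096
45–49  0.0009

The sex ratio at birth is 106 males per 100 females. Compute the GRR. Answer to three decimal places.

Proportion female at birth = 100 / (100 + 106) = 0.48544.
Sum of ASFRs = 0.3431 + 0.3556 + 0.2400 + 0.0745 + 0.0096 + 0.0009 = 1.0237
TFR = 5 × 1.0237 = 5.1185
GRR = 0.48544 × 5.1185 = 2.48472

2.485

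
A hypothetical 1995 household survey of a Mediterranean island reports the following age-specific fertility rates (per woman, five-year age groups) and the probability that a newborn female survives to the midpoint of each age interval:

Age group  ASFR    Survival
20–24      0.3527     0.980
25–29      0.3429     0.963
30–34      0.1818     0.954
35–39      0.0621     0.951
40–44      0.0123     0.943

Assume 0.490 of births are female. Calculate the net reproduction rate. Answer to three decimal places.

2.254

Proportion female at birth = 0.490.
Each age group contributes 5 × ASFR × survival:
  20–24: 5 × 0.3527 × 0.980 = 1.72823
  25–29: 5 × 0.3429 × 0.963 = 1.65106
  30–34: 5 × 0.1818 × 0.954 = 0.86719
  35–39: 5 × 0.0621 × 0.951 = 0.29529
  40–44: 5 × 0.0123 × 0.943 = 0.05799
Sum = 4.59976
NRR = 0.490 × 4.59976 = 2.25388
An NRR exceeding 1 indicates intrinsic growth under these rates.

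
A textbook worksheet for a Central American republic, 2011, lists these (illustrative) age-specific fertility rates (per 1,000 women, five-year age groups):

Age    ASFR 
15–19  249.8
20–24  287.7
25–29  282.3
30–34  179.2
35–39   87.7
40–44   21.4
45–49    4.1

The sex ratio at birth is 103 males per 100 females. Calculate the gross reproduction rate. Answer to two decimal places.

Proportion female at birth = 100 / (100 + 103) = 0.49261.
Sum of ASFRs = 249.8 + 287.7 + 282.3 + 179.2 + 87.7 + 21.4 + 4.1 = 1112.2
TFR = 5 × 1112.2 / 1000 = 5.561
GRR = 0.49261 × 5.561 = 2.73940

2.74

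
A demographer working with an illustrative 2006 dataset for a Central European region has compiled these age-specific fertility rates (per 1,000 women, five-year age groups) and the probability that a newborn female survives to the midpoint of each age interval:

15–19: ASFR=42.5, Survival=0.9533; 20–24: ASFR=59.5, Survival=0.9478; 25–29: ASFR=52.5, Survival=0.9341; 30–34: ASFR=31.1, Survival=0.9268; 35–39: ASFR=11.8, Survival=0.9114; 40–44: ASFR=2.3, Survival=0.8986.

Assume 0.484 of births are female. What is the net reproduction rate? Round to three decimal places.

0.454

Proportion female at birth = 0.484.
Survival-weighted fertility by age (5·fₓ·Sₓ):
  15–19: 5 × 42.5/1000 × 0.9533 = 0.20258
  20–24: 5 × 59.5/1000 × 0.9478 = 0.28197
  25–29: 5 × 52.5/1000 × 0.9341 = 0.24520
  30–34: 5 × 31.1/1000 × 0.9268 = 0.14412
  35–39: 5 × 11.8/1000 × 0.9114 = 0.05377
  40–44: 5 × 2.3/1000 × 0.8986 = 0.01033
Sum = 0.93797
NRR = 0.484 × 0.93797 = 0.45398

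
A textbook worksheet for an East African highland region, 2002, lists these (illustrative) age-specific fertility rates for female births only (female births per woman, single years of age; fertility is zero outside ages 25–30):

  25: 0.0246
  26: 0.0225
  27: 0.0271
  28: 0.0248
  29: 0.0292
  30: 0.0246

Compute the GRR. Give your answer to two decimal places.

0.15

Sum of female ASFRs = 0.0246 + 0.0225 + 0.0271 + 0.0248 + 0.0292 + 0.0246 = 0.1528
GRR = 0.1528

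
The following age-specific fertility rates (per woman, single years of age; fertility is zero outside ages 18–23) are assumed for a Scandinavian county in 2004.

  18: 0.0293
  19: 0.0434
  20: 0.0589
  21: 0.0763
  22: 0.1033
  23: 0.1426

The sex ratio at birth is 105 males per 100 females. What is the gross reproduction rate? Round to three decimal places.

Proportion female at birth = 100 / (100 + 105) = 0.48780.
Sum of ASFRs = 0.0293 + 0.0434 + 0.0589 + 0.0763 + 0.1033 + 0.1426 = 0.4538
TFR = 0.4538
GRR = 0.48780 × 0.4538 = 0.22136

0.221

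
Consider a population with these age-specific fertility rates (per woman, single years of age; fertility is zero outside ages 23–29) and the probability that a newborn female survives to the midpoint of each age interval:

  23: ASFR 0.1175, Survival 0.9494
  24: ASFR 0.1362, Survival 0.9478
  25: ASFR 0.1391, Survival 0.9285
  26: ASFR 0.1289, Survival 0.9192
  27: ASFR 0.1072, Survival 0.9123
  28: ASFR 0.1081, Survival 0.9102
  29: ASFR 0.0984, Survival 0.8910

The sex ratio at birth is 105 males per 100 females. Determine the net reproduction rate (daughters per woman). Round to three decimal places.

0.377

Proportion female at birth = 100 / (100 + 105) = 0.48780.
Weighting each age-specific rate by interval width and survival:
  23: 1 × 0.1175 × 0.9494 = 0.11155
  24: 1 × 0.1362 × 0.9478 = 0.12909
  25: 1 × 0.1391 × 0.9285 = 0.12915
  26: 1 × 0.1289 × 0.9192 = 0.11848
  27: 1 × 0.1072 × 0.9123 = 0.09780
  28: 1 × 0.1081 × 0.9102 = 0.09839
  29: 1 × 0.0984 × 0.8910 = 0.08767
Sum = 0.77213
NRR = 0.48780 × 0.77213 = 0.37665
With NRR below 1 the population is below replacement fertility.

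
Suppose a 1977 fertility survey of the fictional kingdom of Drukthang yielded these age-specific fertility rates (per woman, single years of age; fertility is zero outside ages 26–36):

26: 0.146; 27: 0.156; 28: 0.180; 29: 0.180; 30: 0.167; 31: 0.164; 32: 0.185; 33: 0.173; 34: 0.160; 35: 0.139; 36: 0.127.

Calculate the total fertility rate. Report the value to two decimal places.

1.78

Sum of ASFRs = 0.146 + 0.156 + 0.180 + 0.180 + 0.167 + 0.164 + 0.185 + 0.173 + 0.160 + 0.139 + 0.127 = 1.777
TFR = 1.777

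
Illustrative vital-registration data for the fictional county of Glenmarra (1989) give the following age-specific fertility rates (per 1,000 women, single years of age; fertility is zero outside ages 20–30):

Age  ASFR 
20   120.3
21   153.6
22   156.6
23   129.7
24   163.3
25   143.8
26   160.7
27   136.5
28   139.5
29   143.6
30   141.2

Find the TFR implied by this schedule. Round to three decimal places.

1.589

Sum of ASFRs = 120.3 + 153.6 + 156.6 + 129.7 + 163.3 + 143.8 + 160.7 + 136.5 + 139.5 + 143.6 + 141.2 = 1588.8
TFR = 1588.8 / 1000 = 1.5888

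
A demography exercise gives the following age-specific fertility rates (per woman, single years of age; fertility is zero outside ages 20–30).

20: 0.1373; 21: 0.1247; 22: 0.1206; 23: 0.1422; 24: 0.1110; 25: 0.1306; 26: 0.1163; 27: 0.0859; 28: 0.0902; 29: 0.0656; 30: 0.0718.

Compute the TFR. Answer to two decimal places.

1.20

Sum of ASFRs = 0.1373 + 0.1247 + 0.1206 + 0.1422 + 0.1110 + 0.1306 + 0.1163 + 0.0859 + 0.0902 + 0.0656 + 0.0718 = 1.1962
TFR = 1.1962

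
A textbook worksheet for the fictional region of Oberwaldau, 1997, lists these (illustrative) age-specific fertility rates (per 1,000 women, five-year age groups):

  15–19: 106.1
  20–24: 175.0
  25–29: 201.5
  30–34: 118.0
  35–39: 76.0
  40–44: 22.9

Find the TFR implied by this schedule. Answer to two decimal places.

3.50

Sum of ASFRs = 106.1 + 175.0 + 201.5 + 118.0 + 76.0 + 22.9 = 699.5
TFR = 5 × 699.5 / 1000 = 3.4975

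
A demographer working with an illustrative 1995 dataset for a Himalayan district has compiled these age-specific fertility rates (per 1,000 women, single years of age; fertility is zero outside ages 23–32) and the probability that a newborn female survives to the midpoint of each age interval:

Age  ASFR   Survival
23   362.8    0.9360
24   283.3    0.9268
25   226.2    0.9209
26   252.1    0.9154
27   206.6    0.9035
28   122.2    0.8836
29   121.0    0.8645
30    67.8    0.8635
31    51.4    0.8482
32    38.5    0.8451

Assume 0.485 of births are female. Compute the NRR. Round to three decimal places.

0.764

Proportion female at birth = 0.485.
Each age group contributes 1 × ASFR × survival:
  23: 1 × 362.8/1000 × 0.9360 = 0.33958
  24: 1 × 283.3/1000 × 0.9268 = 0.26256
  25: 1 × 226.2/1000 × 0.9209 = 0.20831
  26: 1 × 252.1/1000 × 0.9154 = 0.23077
  27: 1 × 206.6/1000 × 0.9035 = 0.18666
  28: 1 × 122.2/1000 × 0.8836 = 0.10798
  29: 1 × 121.0/1000 × 0.8645 = 0.10460
  30: 1 × 67.8/1000 × 0.8635 = 0.05855
  31: 1 × 51.4/1000 × 0.8482 = 0.04360
  32: 1 × 38.5/1000 × 0.8451 = 0.03254
Sum = 1.57515
NRR = 0.485 × 1.57515 = 0.76395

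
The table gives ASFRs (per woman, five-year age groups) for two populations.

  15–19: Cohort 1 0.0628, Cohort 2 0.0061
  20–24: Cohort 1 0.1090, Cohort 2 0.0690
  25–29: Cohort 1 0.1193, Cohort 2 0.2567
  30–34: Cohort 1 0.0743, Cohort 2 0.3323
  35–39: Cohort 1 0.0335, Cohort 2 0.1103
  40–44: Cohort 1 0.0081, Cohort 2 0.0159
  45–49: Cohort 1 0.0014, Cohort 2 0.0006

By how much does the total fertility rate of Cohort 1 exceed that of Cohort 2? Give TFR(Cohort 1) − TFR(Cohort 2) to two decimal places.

-1.91

Cohort 1:
  Sum of ASFRs = 0.0628 + 0.1090 + 0.1193 + 0.0743 + 0.0335 + 0.0081 + 0.0014 = 0.4084
  TFR = 5 × 0.4084 = 2.042
Cohort 2:
  Sum of ASFRs = 0.0061 + 0.0690 + 0.2567 + 0.3323 + 0.1103 + 0.0159 + 0.0006 = 0.7909
  TFR = 5 × 0.7909 = 3.9545
Difference = 2.042 − 3.9545 = -1.9125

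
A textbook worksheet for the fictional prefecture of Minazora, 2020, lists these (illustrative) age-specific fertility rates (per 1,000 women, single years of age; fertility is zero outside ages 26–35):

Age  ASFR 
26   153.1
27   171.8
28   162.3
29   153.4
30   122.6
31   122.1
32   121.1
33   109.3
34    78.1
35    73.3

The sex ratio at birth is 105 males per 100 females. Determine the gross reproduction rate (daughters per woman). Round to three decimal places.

0.618

Proportion female at birth = 100 / (100 + 105) = 0.48780.
Sum of ASFRs = 153.1 + 171.8 + 162.3 + 153.4 + 122.6 + 122.1 + 121.1 + 109.3 + 78.1 + 73.3 = 1267.1
TFR = 1267.1 / 1000 = 1.2671
GRR = 0.48780 × 1.2671 = 0.61809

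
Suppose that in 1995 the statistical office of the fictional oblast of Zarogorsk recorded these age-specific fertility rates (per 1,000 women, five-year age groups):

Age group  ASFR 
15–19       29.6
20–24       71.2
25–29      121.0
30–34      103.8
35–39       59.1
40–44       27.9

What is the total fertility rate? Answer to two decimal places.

Sum of ASFRs = 29.6 + 71.2 + 121.0 + 103.8 + 59.1 + 27.9 = 412.6
TFR = 5 × 412.6 / 1000 = 2.063

2.06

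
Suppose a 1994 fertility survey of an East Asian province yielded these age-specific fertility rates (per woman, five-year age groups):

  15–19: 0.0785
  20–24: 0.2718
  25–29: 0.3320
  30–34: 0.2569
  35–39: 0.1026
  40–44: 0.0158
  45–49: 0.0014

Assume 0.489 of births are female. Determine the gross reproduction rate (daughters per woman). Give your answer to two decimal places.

Proportion female at birth = 0.489.
Sum of ASFRs = 0.0785 + 0.2718 + 0.3320 + 0.2569 + 0.1026 + 0.0158 + 0.0014 = 1.0590
TFR = 5 × 1.0590 = 5.295
GRR = 0.489 × 5.295 = 2.58926

2.59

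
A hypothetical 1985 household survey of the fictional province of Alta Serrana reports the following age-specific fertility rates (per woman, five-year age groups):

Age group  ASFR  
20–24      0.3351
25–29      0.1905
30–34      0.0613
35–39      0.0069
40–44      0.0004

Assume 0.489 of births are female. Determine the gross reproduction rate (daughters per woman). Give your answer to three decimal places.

1.453

Proportion female at birth = 0.489.
Sum of ASFRs = 0.3351 + 0.1905 + 0.0613 + 0.0069 + 0.0004 = 0.5942
TFR = 5 × 0.5942 = 2.971
GRR = 0.489 × 2.971 = 1.45282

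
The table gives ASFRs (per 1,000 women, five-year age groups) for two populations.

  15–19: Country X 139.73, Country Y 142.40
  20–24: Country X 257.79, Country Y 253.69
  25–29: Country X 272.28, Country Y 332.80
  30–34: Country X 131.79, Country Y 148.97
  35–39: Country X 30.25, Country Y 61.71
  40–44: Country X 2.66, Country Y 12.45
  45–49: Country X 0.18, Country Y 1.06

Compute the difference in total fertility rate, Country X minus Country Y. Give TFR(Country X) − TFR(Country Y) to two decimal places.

-0.59

Country X:
  Sum of ASFRs = 139.73 + 257.79 + 272.28 + 131.79 + 30.25 + 2.66 + 0.18 = 834.68
  TFR = 5 × 834.68 / 1000 = 4.1734
Country Y:
  Sum of ASFRs = 142.40 + 253.69 + 332.80 + 148.97 + 61.71 + 12.45 + 1.06 = 953.08
  TFR = 5 × 953.08 / 1000 = 4.7654
Difference = 4.1734 − 4.7654 = -0.592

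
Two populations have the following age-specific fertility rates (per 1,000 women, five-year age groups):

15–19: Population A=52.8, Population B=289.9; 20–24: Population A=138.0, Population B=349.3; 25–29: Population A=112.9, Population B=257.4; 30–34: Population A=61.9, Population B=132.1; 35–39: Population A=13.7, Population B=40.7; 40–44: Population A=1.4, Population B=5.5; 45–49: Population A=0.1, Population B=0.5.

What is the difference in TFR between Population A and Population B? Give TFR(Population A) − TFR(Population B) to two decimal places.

Population A:
  Sum of ASFRs = 52.8 + 138.0 + 112.9 + 61.9 + 13.7 + 1.4 + 0.1 = 380.8
  TFR = 5 × 380.8 / 1000 = 1.904
Population B:
  Sum of ASFRs = 289.9 + 349.3 + 257.4 + 132.1 + 40.7 + 5.5 + 0.5 = 1075.4
  TFR = 5 × 1075.4 / 1000 = 5.377
Difference = 1.904 − 5.377 = -3.473

-3.47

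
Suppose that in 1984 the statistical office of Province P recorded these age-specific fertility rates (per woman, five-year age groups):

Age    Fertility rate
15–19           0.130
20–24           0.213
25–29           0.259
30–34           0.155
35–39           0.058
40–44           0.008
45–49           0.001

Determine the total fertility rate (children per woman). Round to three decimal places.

4.120

Sum of ASFRs = 0.130 + 0.213 + 0.259 + 0.155 + 0.058 + 0.008 + 0.001 = 0.824
TFR = 5 × 0.824 = 4.12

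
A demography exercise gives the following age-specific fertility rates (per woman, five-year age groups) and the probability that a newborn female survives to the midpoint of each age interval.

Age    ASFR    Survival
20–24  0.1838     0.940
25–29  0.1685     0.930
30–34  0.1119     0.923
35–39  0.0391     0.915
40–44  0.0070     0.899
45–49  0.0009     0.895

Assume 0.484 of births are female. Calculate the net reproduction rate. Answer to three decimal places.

1.151

Proportion female at birth = 0.484.
Weighting each age-specific rate by interval width and survival:
  20–24: 5 × 0.1838 × 0.940 = 0.86386
  25–29: 5 × 0.1685 × 0.930 = 0.78353
  30–34: 5 × 0.1119 × 0.923 = 0.51642
  35–39: 5 × 0.0391 × 0.915 = 0.17888
  40–44: 5 × 0.0070 × 0.899 = 0.03147
  45–49: 5 × 0.0009 × 0.895 = 0.00403
Sum = 2.37819
NRR = 0.484 × 2.37819 = 1.15104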